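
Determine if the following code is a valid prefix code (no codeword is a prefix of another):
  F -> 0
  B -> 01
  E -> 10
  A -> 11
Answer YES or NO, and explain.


Checking each pair (does one codeword prefix another?):
  F='0' vs B='01': prefix -- VIOLATION

NO -- this is NOT a valid prefix code. F (0) is a prefix of B (01).


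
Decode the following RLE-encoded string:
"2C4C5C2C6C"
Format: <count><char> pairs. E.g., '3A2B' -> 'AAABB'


Expanding each <count><char> pair:
  2C -> 'CC'
  4C -> 'CCCC'
  5C -> 'CCCCC'
  2C -> 'CC'
  6C -> 'CCCCCC'

Decoded = CCCCCCCCCCCCCCCCCCC


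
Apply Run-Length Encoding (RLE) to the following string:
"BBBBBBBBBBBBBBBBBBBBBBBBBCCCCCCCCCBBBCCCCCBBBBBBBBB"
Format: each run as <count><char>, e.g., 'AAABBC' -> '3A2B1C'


Scanning runs left to right:
  i=0: run of 'B' x 25 -> '25B'
  i=25: run of 'C' x 9 -> '9C'
  i=34: run of 'B' x 3 -> '3B'
  i=37: run of 'C' x 5 -> '5C'
  i=42: run of 'B' x 9 -> '9B'

RLE = 25B9C3B5C9B


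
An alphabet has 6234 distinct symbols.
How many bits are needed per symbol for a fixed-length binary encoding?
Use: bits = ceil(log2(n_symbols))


log2(6234) = 12.6059
Bracket: 2^12 = 4096 < 6234 <= 2^13 = 8192
So ceil(log2(6234)) = 13

bits = ceil(log2(6234)) = ceil(12.6059) = 13 bits


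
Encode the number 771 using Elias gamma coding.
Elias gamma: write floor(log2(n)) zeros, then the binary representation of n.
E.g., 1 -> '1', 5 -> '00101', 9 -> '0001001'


num_bits = floor(log2(771)) + 1 = 10
leading_zeros = num_bits - 1 = 9
binary(771) = 1100000011

Elias gamma(771) = '000000000' + '1100000011' = 0000000001100000011 (19 bits)


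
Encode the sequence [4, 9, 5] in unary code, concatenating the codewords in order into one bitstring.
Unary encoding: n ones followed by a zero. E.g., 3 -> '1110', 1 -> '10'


Encode each number as n ones followed by a terminating 0:
  4 -> 11110 (5 bits)
  9 -> 1111111110 (10 bits)
  5 -> 111110 (6 bits)
Total length = 5 + 10 + 6 = 21 bits.

Unary([4, 9, 5]) = 111101111111110111110 (21 bits)


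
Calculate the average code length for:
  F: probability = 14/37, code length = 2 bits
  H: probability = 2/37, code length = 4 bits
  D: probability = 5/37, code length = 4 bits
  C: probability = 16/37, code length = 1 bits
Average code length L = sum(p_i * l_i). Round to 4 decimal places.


Weighted contributions p_i * l_i:
  F: (14/37) * 2 = 28/37
  H: (2/37) * 4 = 8/37
  D: (5/37) * 4 = 20/37
  C: (16/37) * 1 = 16/37
Sum = (28 + 8 + 20 + 16)/37 = 72/37

L = 72/37 = 1.9459 bits/symbol


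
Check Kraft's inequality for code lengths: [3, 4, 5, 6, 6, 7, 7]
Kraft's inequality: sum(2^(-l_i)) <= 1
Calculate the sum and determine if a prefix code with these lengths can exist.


Sum = 2^(-3) + 2^(-4) + 2^(-5) + 2^(-6) + 2^(-6) + 2^(-7) + 2^(-7)
    = 0.125 + 0.0625 + 0.03125 + 0.015625 + 0.015625 + 0.0078125 + 0.0078125
    = 34/128 = 0.265625
Since 0.265625 <= 1, Kraft's inequality IS satisfied.
A prefix code with these lengths CAN exist.

Kraft sum = 0.265625. Satisfied.


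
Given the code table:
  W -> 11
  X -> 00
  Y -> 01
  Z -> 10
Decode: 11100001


Decoding:
11 -> W
10 -> Z
00 -> X
01 -> Y


Result: WZXY


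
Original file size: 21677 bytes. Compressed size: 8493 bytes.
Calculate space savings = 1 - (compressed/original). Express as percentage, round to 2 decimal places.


ratio = compressed/original = 8493/21677 = 0.391798
savings = 1 - ratio = 1 - 0.391798 = 0.608202
as a percentage: 0.608202 * 100 = 60.82%

Space savings = 1 - 8493/21677 = 60.82%


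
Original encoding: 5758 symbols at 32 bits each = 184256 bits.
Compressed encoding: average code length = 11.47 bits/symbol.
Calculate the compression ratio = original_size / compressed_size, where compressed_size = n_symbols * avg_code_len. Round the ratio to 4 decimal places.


original_size = n_symbols * orig_bits = 5758 * 32 = 184256 bits
compressed_size = n_symbols * avg_code_len = 5758 * 11.47 = 66044.26 bits
ratio = original_size / compressed_size = 184256 / 66044.26 = 2.7899

Compression ratio = 2.7899


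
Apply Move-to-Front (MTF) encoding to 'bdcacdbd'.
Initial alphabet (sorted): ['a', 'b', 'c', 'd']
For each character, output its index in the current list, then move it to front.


MTF encoding:
'b': index 1 in ['a', 'b', 'c', 'd'] -> ['b', 'a', 'c', 'd']
'd': index 3 in ['b', 'a', 'c', 'd'] -> ['d', 'b', 'a', 'c']
'c': index 3 in ['d', 'b', 'a', 'c'] -> ['c', 'd', 'b', 'a']
'a': index 3 in ['c', 'd', 'b', 'a'] -> ['a', 'c', 'd', 'b']
'c': index 1 in ['a', 'c', 'd', 'b'] -> ['c', 'a', 'd', 'b']
'd': index 2 in ['c', 'a', 'd', 'b'] -> ['d', 'c', 'a', 'b']
'b': index 3 in ['d', 'c', 'a', 'b'] -> ['b', 'd', 'c', 'a']
'd': index 1 in ['b', 'd', 'c', 'a'] -> ['d', 'b', 'c', 'a']


Output: [1, 3, 3, 3, 1, 2, 3, 1]


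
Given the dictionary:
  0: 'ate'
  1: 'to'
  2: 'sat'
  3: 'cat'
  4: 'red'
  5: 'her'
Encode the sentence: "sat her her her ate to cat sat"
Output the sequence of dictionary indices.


Look up each word in the dictionary:
  'sat' -> 2
  'her' -> 5
  'her' -> 5
  'her' -> 5
  'ate' -> 0
  'to' -> 1
  'cat' -> 3
  'sat' -> 2

Encoded: [2, 5, 5, 5, 0, 1, 3, 2]


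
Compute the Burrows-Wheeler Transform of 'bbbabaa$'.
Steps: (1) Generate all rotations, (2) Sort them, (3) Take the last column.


Rotations (sorted):
  0: $bbbabaa -> last char: a
  1: a$bbbaba -> last char: a
  2: aa$bbbab -> last char: b
  3: abaa$bbb -> last char: b
  4: baa$bbba -> last char: a
  5: babaa$bb -> last char: b
  6: bbabaa$b -> last char: b
  7: bbbabaa$ -> last char: $


BWT = aabbabb$


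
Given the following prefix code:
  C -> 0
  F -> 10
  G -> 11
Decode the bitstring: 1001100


Decoding step by step:
Bits 10 -> F
Bits 0 -> C
Bits 11 -> G
Bits 0 -> C
Bits 0 -> C


Decoded message: FCGCC


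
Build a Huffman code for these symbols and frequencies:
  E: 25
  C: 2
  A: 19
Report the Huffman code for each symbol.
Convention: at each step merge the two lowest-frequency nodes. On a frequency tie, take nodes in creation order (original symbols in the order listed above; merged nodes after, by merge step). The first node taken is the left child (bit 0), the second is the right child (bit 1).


Huffman tree construction:
Step 1: Merge C(2) + A(19) = 21
Step 2: Merge (C+A)(21) + E(25) = 46
Read each symbol's code off the tree from the root (left child = 0, right child = 1).

Codes:
  E: 1 (length 1)
  C: 00 (length 2)
  A: 01 (length 2)
Average code length: 67/46 = 1.4565 bits/symbol


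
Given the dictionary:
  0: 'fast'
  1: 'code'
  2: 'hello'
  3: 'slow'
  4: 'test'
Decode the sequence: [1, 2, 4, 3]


Look up each index in the dictionary:
  1 -> 'code'
  2 -> 'hello'
  4 -> 'test'
  3 -> 'slow'

Decoded: "code hello test slow"


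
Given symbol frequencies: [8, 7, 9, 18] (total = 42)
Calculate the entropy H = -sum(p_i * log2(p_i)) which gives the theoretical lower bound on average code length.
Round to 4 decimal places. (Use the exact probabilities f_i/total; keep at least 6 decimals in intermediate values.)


Per-symbol terms -p_i * log2(p_i) with p_i = f_i/42:
  p = 8/42 = 0.190476: log2(p) = -2.392317, -p*log2(p) = 0.455680
  p = 7/42 = 0.166667: log2(p) = -2.584963, -p*log2(p) = 0.430827
  p = 9/42 = 0.214286: log2(p) = -2.222392, -p*log2(p) = 0.476227
  p = 18/42 = 0.428571: log2(p) = -1.222392, -p*log2(p) = 0.523882
H = 0.455680 + 0.430827 + 0.476227 + 0.523882 = 1.886616

H = 1.8866 bits/symbol


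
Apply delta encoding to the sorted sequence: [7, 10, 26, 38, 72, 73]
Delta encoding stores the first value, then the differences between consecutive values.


First value: 7
Deltas:
  10 - 7 = 3
  26 - 10 = 16
  38 - 26 = 12
  72 - 38 = 34
  73 - 72 = 1


Delta encoded: [7, 3, 16, 12, 34, 1]


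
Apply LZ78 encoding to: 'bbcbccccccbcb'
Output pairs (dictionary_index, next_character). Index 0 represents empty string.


LZ78 encoding steps:
Dictionary: {0: ''}
Step 1: w='' (idx 0), next='b' -> output (0, 'b'), add 'b' as idx 1
Step 2: w='b' (idx 1), next='c' -> output (1, 'c'), add 'bc' as idx 2
Step 3: w='bc' (idx 2), next='c' -> output (2, 'c'), add 'bcc' as idx 3
Step 4: w='' (idx 0), next='c' -> output (0, 'c'), add 'c' as idx 4
Step 5: w='c' (idx 4), next='c' -> output (4, 'c'), add 'cc' as idx 5
Step 6: w='c' (idx 4), next='b' -> output (4, 'b'), add 'cb' as idx 6
Step 7: w='cb' (idx 6), end of input -> output (6, '')


Encoded: [(0, 'b'), (1, 'c'), (2, 'c'), (0, 'c'), (4, 'c'), (4, 'b'), (6, '')]


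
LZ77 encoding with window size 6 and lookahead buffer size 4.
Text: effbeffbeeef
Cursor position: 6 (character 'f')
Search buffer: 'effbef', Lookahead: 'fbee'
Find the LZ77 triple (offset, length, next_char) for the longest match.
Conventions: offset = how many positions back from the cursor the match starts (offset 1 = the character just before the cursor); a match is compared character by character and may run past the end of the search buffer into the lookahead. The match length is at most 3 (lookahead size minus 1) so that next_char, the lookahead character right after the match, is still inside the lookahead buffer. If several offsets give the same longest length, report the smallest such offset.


Try each offset into the search buffer:
  offset=1 (pos 5, char 'f'): match length 1
  offset=2 (pos 4, char 'e'): match length 0
  offset=3 (pos 3, char 'b'): match length 0
  offset=4 (pos 2, char 'f'): match length 3
  offset=5 (pos 1, char 'f'): match length 1
  offset=6 (pos 0, char 'e'): match length 0
Longest match has length 3 at offset 4.
next_char = character at position 6 + 3 = 9 -> 'e'

Best match: offset=4, length=3 (matching 'fbe' starting at position 2)
LZ77 triple: (4, 3, 'e')


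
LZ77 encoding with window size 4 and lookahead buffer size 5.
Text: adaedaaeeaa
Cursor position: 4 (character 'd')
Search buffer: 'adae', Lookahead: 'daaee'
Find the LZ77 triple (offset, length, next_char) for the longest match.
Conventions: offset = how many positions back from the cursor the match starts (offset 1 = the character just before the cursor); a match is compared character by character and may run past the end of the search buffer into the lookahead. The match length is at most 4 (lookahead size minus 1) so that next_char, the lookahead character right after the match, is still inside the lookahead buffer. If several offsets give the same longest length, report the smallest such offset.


Try each offset into the search buffer:
  offset=1 (pos 3, char 'e'): match length 0
  offset=2 (pos 2, char 'a'): match length 0
  offset=3 (pos 1, char 'd'): match length 2
  offset=4 (pos 0, char 'a'): match length 0
Longest match has length 2 at offset 3.
next_char = character at position 4 + 2 = 6 -> 'a'

Best match: offset=3, length=2 (matching 'da' starting at position 1)
LZ77 triple: (3, 2, 'a')


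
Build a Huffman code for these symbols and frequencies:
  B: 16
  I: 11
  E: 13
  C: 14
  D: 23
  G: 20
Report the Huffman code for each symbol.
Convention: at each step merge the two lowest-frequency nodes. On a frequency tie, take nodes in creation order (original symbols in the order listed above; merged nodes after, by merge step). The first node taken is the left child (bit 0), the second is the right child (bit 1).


Huffman tree construction:
Step 1: Merge I(11) + E(13) = 24
Step 2: Merge C(14) + B(16) = 30
Step 3: Merge G(20) + D(23) = 43
Step 4: Merge (I+E)(24) + (C+B)(30) = 54
Step 5: Merge (G+D)(43) + ((I+E)+(C+B))(54) = 97
Read each symbol's code off the tree from the root (left child = 0, right child = 1).

Codes:
  B: 111 (length 3)
  I: 100 (length 3)
  E: 101 (length 3)
  C: 110 (length 3)
  D: 01 (length 2)
  G: 00 (length 2)
Average code length: 248/97 = 2.5567 bits/symbol


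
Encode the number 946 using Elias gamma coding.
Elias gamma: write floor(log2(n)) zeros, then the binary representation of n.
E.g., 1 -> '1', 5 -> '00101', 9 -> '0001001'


num_bits = floor(log2(946)) + 1 = 10
leading_zeros = num_bits - 1 = 9
binary(946) = 1110110010

Elias gamma(946) = '000000000' + '1110110010' = 0000000001110110010 (19 bits)


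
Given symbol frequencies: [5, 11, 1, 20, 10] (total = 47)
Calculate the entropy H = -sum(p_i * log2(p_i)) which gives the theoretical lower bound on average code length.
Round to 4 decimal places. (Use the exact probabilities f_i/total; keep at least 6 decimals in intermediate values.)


Per-symbol terms -p_i * log2(p_i) with p_i = f_i/47:
  p = 5/47 = 0.106383: log2(p) = -3.232661, -p*log2(p) = 0.343900
  p = 11/47 = 0.234043: log2(p) = -2.095157, -p*log2(p) = 0.490356
  p = 1/47 = 0.021277: log2(p) = -5.554589, -p*log2(p) = 0.118183
  p = 20/47 = 0.425532: log2(p) = -1.232661, -p*log2(p) = 0.524536
  p = 10/47 = 0.212766: log2(p) = -2.232661, -p*log2(p) = 0.475034
H = 0.343900 + 0.490356 + 0.118183 + 0.524536 + 0.475034 = 1.952009

H = 1.952 bits/symbol


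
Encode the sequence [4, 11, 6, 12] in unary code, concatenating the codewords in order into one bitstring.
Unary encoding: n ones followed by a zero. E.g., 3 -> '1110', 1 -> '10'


Encode each number as n ones followed by a terminating 0:
  4 -> 11110 (5 bits)
  11 -> 111111111110 (12 bits)
  6 -> 1111110 (7 bits)
  12 -> 1111111111110 (13 bits)
Total length = 5 + 12 + 7 + 13 = 37 bits.

Unary([4, 11, 6, 12]) = 1111011111111111011111101111111111110 (37 bits)


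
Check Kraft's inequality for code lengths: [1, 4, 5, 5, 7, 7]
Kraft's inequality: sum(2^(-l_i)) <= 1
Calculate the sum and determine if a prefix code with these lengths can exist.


Sum = 2^(-1) + 2^(-4) + 2^(-5) + 2^(-5) + 2^(-7) + 2^(-7)
    = 0.5 + 0.0625 + 0.03125 + 0.03125 + 0.0078125 + 0.0078125
    = 82/128 = 0.640625
Since 0.640625 <= 1, Kraft's inequality IS satisfied.
A prefix code with these lengths CAN exist.

Kraft sum = 0.640625. Satisfied.


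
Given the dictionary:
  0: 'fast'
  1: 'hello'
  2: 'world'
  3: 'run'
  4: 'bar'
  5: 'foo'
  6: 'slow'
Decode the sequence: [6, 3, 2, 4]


Look up each index in the dictionary:
  6 -> 'slow'
  3 -> 'run'
  2 -> 'world'
  4 -> 'bar'

Decoded: "slow run world bar"


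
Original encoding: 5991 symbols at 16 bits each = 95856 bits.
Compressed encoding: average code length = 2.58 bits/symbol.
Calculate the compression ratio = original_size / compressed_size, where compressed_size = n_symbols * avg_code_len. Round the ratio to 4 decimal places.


original_size = n_symbols * orig_bits = 5991 * 16 = 95856 bits
compressed_size = n_symbols * avg_code_len = 5991 * 2.58 = 15456.78 bits
ratio = original_size / compressed_size = 95856 / 15456.78 = 6.2016

Compression ratio = 6.2016


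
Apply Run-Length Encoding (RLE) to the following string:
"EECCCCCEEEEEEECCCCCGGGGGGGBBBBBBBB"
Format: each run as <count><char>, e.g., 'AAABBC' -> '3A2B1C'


Scanning runs left to right:
  i=0: run of 'E' x 2 -> '2E'
  i=2: run of 'C' x 5 -> '5C'
  i=7: run of 'E' x 7 -> '7E'
  i=14: run of 'C' x 5 -> '5C'
  i=19: run of 'G' x 7 -> '7G'
  i=26: run of 'B' x 8 -> '8B'

RLE = 2E5C7E5C7G8B


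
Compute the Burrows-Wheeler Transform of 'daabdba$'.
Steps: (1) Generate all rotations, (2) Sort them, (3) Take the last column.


Rotations (sorted):
  0: $daabdba -> last char: a
  1: a$daabdb -> last char: b
  2: aabdba$d -> last char: d
  3: abdba$da -> last char: a
  4: ba$daabd -> last char: d
  5: bdba$daa -> last char: a
  6: daabdba$ -> last char: $
  7: dba$daab -> last char: b


BWT = abdada$b


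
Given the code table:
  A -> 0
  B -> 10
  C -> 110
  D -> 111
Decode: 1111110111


Decoding:
111 -> D
111 -> D
0 -> A
111 -> D


Result: DDAD


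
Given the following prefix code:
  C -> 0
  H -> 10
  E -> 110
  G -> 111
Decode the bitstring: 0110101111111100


Decoding step by step:
Bits 0 -> C
Bits 110 -> E
Bits 10 -> H
Bits 111 -> G
Bits 111 -> G
Bits 110 -> E
Bits 0 -> C


Decoded message: CEHGGEC


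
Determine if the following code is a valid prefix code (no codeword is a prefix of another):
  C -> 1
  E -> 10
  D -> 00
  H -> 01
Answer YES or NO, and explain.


Checking each pair (does one codeword prefix another?):
  C='1' vs E='10': prefix -- VIOLATION

NO -- this is NOT a valid prefix code. C (1) is a prefix of E (10).


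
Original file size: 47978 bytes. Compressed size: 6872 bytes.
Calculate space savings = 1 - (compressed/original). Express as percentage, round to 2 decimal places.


ratio = compressed/original = 6872/47978 = 0.143232
savings = 1 - ratio = 1 - 0.143232 = 0.856768
as a percentage: 0.856768 * 100 = 85.68%

Space savings = 1 - 6872/47978 = 85.68%


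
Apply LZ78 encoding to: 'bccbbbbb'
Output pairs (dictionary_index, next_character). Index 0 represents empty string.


LZ78 encoding steps:
Dictionary: {0: ''}
Step 1: w='' (idx 0), next='b' -> output (0, 'b'), add 'b' as idx 1
Step 2: w='' (idx 0), next='c' -> output (0, 'c'), add 'c' as idx 2
Step 3: w='c' (idx 2), next='b' -> output (2, 'b'), add 'cb' as idx 3
Step 4: w='b' (idx 1), next='b' -> output (1, 'b'), add 'bb' as idx 4
Step 5: w='bb' (idx 4), end of input -> output (4, '')


Encoded: [(0, 'b'), (0, 'c'), (2, 'b'), (1, 'b'), (4, '')]


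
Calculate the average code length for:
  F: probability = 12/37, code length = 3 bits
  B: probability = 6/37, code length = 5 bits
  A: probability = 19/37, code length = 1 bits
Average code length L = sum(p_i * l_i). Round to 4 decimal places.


Weighted contributions p_i * l_i:
  F: (12/37) * 3 = 36/37
  B: (6/37) * 5 = 30/37
  A: (19/37) * 1 = 19/37
Sum = (36 + 30 + 19)/37 = 85/37

L = 85/37 = 2.2973 bits/symbol


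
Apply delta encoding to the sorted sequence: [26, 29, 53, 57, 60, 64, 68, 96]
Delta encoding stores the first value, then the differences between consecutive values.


First value: 26
Deltas:
  29 - 26 = 3
  53 - 29 = 24
  57 - 53 = 4
  60 - 57 = 3
  64 - 60 = 4
  68 - 64 = 4
  96 - 68 = 28


Delta encoded: [26, 3, 24, 4, 3, 4, 4, 28]


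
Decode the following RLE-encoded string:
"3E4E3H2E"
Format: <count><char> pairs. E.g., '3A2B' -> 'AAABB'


Expanding each <count><char> pair:
  3E -> 'EEE'
  4E -> 'EEEE'
  3H -> 'HHH'
  2E -> 'EE'

Decoded = EEEEEEEHHHEE


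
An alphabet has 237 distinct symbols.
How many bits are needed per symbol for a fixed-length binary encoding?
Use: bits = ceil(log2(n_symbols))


log2(237) = 7.8887
Bracket: 2^7 = 128 < 237 <= 2^8 = 256
So ceil(log2(237)) = 8

bits = ceil(log2(237)) = ceil(7.8887) = 8 bits


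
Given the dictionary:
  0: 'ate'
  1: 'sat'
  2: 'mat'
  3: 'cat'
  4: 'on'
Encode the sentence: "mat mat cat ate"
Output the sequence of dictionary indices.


Look up each word in the dictionary:
  'mat' -> 2
  'mat' -> 2
  'cat' -> 3
  'ate' -> 0

Encoded: [2, 2, 3, 0]


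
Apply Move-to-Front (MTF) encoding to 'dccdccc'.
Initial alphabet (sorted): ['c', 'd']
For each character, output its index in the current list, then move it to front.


MTF encoding:
'd': index 1 in ['c', 'd'] -> ['d', 'c']
'c': index 1 in ['d', 'c'] -> ['c', 'd']
'c': index 0 in ['c', 'd'] -> ['c', 'd']
'd': index 1 in ['c', 'd'] -> ['d', 'c']
'c': index 1 in ['d', 'c'] -> ['c', 'd']
'c': index 0 in ['c', 'd'] -> ['c', 'd']
'c': index 0 in ['c', 'd'] -> ['c', 'd']


Output: [1, 1, 0, 1, 1, 0, 0]


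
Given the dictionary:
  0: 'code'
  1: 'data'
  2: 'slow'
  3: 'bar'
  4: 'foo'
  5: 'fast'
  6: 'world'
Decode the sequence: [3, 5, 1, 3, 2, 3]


Look up each index in the dictionary:
  3 -> 'bar'
  5 -> 'fast'
  1 -> 'data'
  3 -> 'bar'
  2 -> 'slow'
  3 -> 'bar'

Decoded: "bar fast data bar slow bar"


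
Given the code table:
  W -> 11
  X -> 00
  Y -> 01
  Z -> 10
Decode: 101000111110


Decoding:
10 -> Z
10 -> Z
00 -> X
11 -> W
11 -> W
10 -> Z


Result: ZZXWWZ


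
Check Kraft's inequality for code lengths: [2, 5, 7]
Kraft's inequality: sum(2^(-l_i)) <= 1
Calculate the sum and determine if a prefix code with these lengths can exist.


Sum = 2^(-2) + 2^(-5) + 2^(-7)
    = 0.25 + 0.03125 + 0.0078125
    = 37/128 = 0.2890625
Since 0.2890625 <= 1, Kraft's inequality IS satisfied.
A prefix code with these lengths CAN exist.

Kraft sum = 0.2890625. Satisfied.


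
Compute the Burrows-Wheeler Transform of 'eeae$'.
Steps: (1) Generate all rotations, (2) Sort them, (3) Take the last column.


Rotations (sorted):
  0: $eeae -> last char: e
  1: ae$ee -> last char: e
  2: e$eea -> last char: a
  3: eae$e -> last char: e
  4: eeae$ -> last char: $


BWT = eeae$


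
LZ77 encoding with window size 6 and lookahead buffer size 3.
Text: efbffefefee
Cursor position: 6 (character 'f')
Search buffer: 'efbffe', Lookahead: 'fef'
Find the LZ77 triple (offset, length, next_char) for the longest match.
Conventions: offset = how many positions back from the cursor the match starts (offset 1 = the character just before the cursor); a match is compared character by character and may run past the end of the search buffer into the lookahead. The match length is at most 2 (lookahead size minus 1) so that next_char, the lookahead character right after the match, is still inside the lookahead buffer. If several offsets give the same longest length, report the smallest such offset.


Try each offset into the search buffer:
  offset=1 (pos 5, char 'e'): match length 0
  offset=2 (pos 4, char 'f'): match length 2
  offset=3 (pos 3, char 'f'): match length 1
  offset=4 (pos 2, char 'b'): match length 0
  offset=5 (pos 1, char 'f'): match length 1
  offset=6 (pos 0, char 'e'): match length 0
Longest match has length 2 at offset 2.
next_char = character at position 6 + 2 = 8 -> 'f'

Best match: offset=2, length=2 (matching 'fe' starting at position 4)
LZ77 triple: (2, 2, 'f')


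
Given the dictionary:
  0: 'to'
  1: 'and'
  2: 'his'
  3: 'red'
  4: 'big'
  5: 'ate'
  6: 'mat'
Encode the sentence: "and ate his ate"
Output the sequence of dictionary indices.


Look up each word in the dictionary:
  'and' -> 1
  'ate' -> 5
  'his' -> 2
  'ate' -> 5

Encoded: [1, 5, 2, 5]


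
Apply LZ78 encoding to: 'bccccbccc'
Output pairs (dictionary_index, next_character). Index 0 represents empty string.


LZ78 encoding steps:
Dictionary: {0: ''}
Step 1: w='' (idx 0), next='b' -> output (0, 'b'), add 'b' as idx 1
Step 2: w='' (idx 0), next='c' -> output (0, 'c'), add 'c' as idx 2
Step 3: w='c' (idx 2), next='c' -> output (2, 'c'), add 'cc' as idx 3
Step 4: w='c' (idx 2), next='b' -> output (2, 'b'), add 'cb' as idx 4
Step 5: w='cc' (idx 3), next='c' -> output (3, 'c'), add 'ccc' as idx 5


Encoded: [(0, 'b'), (0, 'c'), (2, 'c'), (2, 'b'), (3, 'c')]


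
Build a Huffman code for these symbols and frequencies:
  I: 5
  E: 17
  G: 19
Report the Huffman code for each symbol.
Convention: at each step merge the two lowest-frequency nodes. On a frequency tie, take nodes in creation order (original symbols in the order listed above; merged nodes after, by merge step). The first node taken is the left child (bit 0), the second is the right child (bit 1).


Huffman tree construction:
Step 1: Merge I(5) + E(17) = 22
Step 2: Merge G(19) + (I+E)(22) = 41
Read each symbol's code off the tree from the root (left child = 0, right child = 1).

Codes:
  I: 10 (length 2)
  E: 11 (length 2)
  G: 0 (length 1)
Average code length: 63/41 = 1.5366 bits/symbol


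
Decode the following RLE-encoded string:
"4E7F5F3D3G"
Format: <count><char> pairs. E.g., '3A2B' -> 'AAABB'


Expanding each <count><char> pair:
  4E -> 'EEEE'
  7F -> 'FFFFFFF'
  5F -> 'FFFFF'
  3D -> 'DDD'
  3G -> 'GGG'

Decoded = EEEEFFFFFFFFFFFFDDDGGG


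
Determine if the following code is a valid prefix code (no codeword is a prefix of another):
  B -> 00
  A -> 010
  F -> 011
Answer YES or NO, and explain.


Checking each pair (does one codeword prefix another?):
  B='00' vs A='010': no prefix
  B='00' vs F='011': no prefix
  A='010' vs B='00': no prefix
  A='010' vs F='011': no prefix
  F='011' vs B='00': no prefix
  F='011' vs A='010': no prefix
No violation found over all pairs.

YES -- this is a valid prefix code. No codeword is a prefix of any other codeword.


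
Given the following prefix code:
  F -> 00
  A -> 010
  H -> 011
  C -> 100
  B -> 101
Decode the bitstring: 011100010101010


Decoding step by step:
Bits 011 -> H
Bits 100 -> C
Bits 010 -> A
Bits 101 -> B
Bits 010 -> A


Decoded message: HCABA


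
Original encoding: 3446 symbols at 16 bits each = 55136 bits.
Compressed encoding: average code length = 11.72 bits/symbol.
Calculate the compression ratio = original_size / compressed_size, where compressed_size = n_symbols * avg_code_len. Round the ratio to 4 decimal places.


original_size = n_symbols * orig_bits = 3446 * 16 = 55136 bits
compressed_size = n_symbols * avg_code_len = 3446 * 11.72 = 40387.12 bits
ratio = original_size / compressed_size = 55136 / 40387.12 = 1.3652

Compression ratio = 1.3652


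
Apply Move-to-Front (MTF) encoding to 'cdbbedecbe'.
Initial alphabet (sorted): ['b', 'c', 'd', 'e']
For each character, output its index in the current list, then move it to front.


MTF encoding:
'c': index 1 in ['b', 'c', 'd', 'e'] -> ['c', 'b', 'd', 'e']
'd': index 2 in ['c', 'b', 'd', 'e'] -> ['d', 'c', 'b', 'e']
'b': index 2 in ['d', 'c', 'b', 'e'] -> ['b', 'd', 'c', 'e']
'b': index 0 in ['b', 'd', 'c', 'e'] -> ['b', 'd', 'c', 'e']
'e': index 3 in ['b', 'd', 'c', 'e'] -> ['e', 'b', 'd', 'c']
'd': index 2 in ['e', 'b', 'd', 'c'] -> ['d', 'e', 'b', 'c']
'e': index 1 in ['d', 'e', 'b', 'c'] -> ['e', 'd', 'b', 'c']
'c': index 3 in ['e', 'd', 'b', 'c'] -> ['c', 'e', 'd', 'b']
'b': index 3 in ['c', 'e', 'd', 'b'] -> ['b', 'c', 'e', 'd']
'e': index 2 in ['b', 'c', 'e', 'd'] -> ['e', 'b', 'c', 'd']


Output: [1, 2, 2, 0, 3, 2, 1, 3, 3, 2]


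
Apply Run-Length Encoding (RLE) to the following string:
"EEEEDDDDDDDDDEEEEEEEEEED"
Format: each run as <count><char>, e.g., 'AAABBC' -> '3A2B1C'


Scanning runs left to right:
  i=0: run of 'E' x 4 -> '4E'
  i=4: run of 'D' x 9 -> '9D'
  i=13: run of 'E' x 10 -> '10E'
  i=23: run of 'D' x 1 -> '1D'

RLE = 4E9D10E1D


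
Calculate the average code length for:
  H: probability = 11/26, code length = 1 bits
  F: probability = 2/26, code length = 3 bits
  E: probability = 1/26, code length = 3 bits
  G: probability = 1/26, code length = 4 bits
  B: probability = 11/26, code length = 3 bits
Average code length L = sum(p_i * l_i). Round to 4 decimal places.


Weighted contributions p_i * l_i:
  H: (11/26) * 1 = 11/26
  F: (2/26) * 3 = 6/26
  E: (1/26) * 3 = 3/26
  G: (1/26) * 4 = 4/26
  B: (11/26) * 3 = 33/26
Sum = (11 + 6 + 3 + 4 + 33)/26 = 57/26

L = 57/26 = 2.1923 bits/symbol


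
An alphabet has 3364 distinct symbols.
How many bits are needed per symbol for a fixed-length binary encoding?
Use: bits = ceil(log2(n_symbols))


log2(3364) = 11.716
Bracket: 2^11 = 2048 < 3364 <= 2^12 = 4096
So ceil(log2(3364)) = 12

bits = ceil(log2(3364)) = ceil(11.716) = 12 bits


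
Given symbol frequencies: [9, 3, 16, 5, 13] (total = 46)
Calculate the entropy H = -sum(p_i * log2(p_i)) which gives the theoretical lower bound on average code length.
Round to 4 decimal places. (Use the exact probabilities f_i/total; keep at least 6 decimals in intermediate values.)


Per-symbol terms -p_i * log2(p_i) with p_i = f_i/46:
  p = 9/46 = 0.195652: log2(p) = -2.353637, -p*log2(p) = 0.460494
  p = 3/46 = 0.065217: log2(p) = -3.938599, -p*log2(p) = 0.256865
  p = 16/46 = 0.347826: log2(p) = -1.523562, -p*log2(p) = 0.529935
  p = 5/46 = 0.108696: log2(p) = -3.201634, -p*log2(p) = 0.348004
  p = 13/46 = 0.282609: log2(p) = -1.823122, -p*log2(p) = 0.515230
H = 0.460494 + 0.256865 + 0.529935 + 0.348004 + 0.515230 = 2.110528

H = 2.1105 bits/symbol


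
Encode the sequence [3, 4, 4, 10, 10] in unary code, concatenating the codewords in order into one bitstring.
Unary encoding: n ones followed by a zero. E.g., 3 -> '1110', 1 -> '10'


Encode each number as n ones followed by a terminating 0:
  3 -> 1110 (4 bits)
  4 -> 11110 (5 bits)
  4 -> 11110 (5 bits)
  10 -> 11111111110 (11 bits)
  10 -> 11111111110 (11 bits)
Total length = 4 + 5 + 5 + 11 + 11 = 36 bits.

Unary([3, 4, 4, 10, 10]) = 111011110111101111111111011111111110 (36 bits)


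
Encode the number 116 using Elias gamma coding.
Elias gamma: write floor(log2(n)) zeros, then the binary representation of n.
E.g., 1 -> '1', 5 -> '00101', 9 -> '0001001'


num_bits = floor(log2(116)) + 1 = 7
leading_zeros = num_bits - 1 = 6
binary(116) = 1110100

Elias gamma(116) = '000000' + '1110100' = 0000001110100 (13 bits)


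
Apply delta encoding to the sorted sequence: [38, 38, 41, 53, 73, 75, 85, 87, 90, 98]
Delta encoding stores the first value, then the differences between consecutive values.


First value: 38
Deltas:
  38 - 38 = 0
  41 - 38 = 3
  53 - 41 = 12
  73 - 53 = 20
  75 - 73 = 2
  85 - 75 = 10
  87 - 85 = 2
  90 - 87 = 3
  98 - 90 = 8


Delta encoded: [38, 0, 3, 12, 20, 2, 10, 2, 3, 8]


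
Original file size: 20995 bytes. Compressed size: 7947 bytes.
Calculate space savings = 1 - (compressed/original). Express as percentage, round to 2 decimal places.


ratio = compressed/original = 7947/20995 = 0.378519
savings = 1 - ratio = 1 - 0.378519 = 0.621481
as a percentage: 0.621481 * 100 = 62.15%

Space savings = 1 - 7947/20995 = 62.15%


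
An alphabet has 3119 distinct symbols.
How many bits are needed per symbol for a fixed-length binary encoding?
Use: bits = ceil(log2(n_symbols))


log2(3119) = 11.6069
Bracket: 2^11 = 2048 < 3119 <= 2^12 = 4096
So ceil(log2(3119)) = 12

bits = ceil(log2(3119)) = ceil(11.6069) = 12 bits


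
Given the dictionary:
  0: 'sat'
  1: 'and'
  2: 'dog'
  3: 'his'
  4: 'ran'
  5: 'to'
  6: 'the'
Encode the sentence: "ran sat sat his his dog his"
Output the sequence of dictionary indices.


Look up each word in the dictionary:
  'ran' -> 4
  'sat' -> 0
  'sat' -> 0
  'his' -> 3
  'his' -> 3
  'dog' -> 2
  'his' -> 3

Encoded: [4, 0, 0, 3, 3, 2, 3]


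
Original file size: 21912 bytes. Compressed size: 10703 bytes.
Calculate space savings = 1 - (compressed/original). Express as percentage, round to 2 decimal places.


ratio = compressed/original = 10703/21912 = 0.488454
savings = 1 - ratio = 1 - 0.488454 = 0.511546
as a percentage: 0.511546 * 100 = 51.15%

Space savings = 1 - 10703/21912 = 51.15%


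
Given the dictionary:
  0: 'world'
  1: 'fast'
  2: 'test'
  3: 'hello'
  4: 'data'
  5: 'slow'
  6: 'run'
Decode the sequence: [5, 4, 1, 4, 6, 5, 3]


Look up each index in the dictionary:
  5 -> 'slow'
  4 -> 'data'
  1 -> 'fast'
  4 -> 'data'
  6 -> 'run'
  5 -> 'slow'
  3 -> 'hello'

Decoded: "slow data fast data run slow hello"


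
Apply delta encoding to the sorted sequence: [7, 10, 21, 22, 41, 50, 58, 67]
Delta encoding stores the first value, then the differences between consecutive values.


First value: 7
Deltas:
  10 - 7 = 3
  21 - 10 = 11
  22 - 21 = 1
  41 - 22 = 19
  50 - 41 = 9
  58 - 50 = 8
  67 - 58 = 9


Delta encoded: [7, 3, 11, 1, 19, 9, 8, 9]


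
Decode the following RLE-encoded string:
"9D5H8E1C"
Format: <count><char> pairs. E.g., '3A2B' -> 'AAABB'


Expanding each <count><char> pair:
  9D -> 'DDDDDDDDD'
  5H -> 'HHHHH'
  8E -> 'EEEEEEEE'
  1C -> 'C'

Decoded = DDDDDDDDDHHHHHEEEEEEEEC


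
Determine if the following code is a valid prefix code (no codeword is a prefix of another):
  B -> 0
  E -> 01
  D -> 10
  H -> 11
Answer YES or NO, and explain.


Checking each pair (does one codeword prefix another?):
  B='0' vs E='01': prefix -- VIOLATION

NO -- this is NOT a valid prefix code. B (0) is a prefix of E (01).


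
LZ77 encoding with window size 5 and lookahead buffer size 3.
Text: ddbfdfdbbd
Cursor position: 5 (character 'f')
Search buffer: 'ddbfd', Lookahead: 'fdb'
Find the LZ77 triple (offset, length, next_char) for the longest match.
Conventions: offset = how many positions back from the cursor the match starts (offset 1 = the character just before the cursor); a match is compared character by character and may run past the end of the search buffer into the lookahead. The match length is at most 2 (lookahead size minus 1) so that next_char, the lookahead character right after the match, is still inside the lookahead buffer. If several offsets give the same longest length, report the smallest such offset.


Try each offset into the search buffer:
  offset=1 (pos 4, char 'd'): match length 0
  offset=2 (pos 3, char 'f'): match length 2
  offset=3 (pos 2, char 'b'): match length 0
  offset=4 (pos 1, char 'd'): match length 0
  offset=5 (pos 0, char 'd'): match length 0
Longest match has length 2 at offset 2.
next_char = character at position 5 + 2 = 7 -> 'b'

Best match: offset=2, length=2 (matching 'fd' starting at position 3)
LZ77 triple: (2, 2, 'b')


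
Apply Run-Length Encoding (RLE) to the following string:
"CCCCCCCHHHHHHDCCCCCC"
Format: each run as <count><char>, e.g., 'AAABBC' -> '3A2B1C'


Scanning runs left to right:
  i=0: run of 'C' x 7 -> '7C'
  i=7: run of 'H' x 6 -> '6H'
  i=13: run of 'D' x 1 -> '1D'
  i=14: run of 'C' x 6 -> '6C'

RLE = 7C6H1D6C


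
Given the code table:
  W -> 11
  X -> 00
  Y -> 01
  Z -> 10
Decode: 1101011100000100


Decoding:
11 -> W
01 -> Y
01 -> Y
11 -> W
00 -> X
00 -> X
01 -> Y
00 -> X


Result: WYYWXXYX


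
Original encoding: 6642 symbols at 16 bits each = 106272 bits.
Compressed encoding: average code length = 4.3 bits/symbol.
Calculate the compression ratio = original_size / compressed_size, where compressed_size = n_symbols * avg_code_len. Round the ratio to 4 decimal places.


original_size = n_symbols * orig_bits = 6642 * 16 = 106272 bits
compressed_size = n_symbols * avg_code_len = 6642 * 4.3 = 28560.6 bits
ratio = original_size / compressed_size = 106272 / 28560.6 = 3.7209

Compression ratio = 3.7209


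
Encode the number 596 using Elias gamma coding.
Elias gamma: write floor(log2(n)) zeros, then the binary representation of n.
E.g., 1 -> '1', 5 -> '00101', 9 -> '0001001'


num_bits = floor(log2(596)) + 1 = 10
leading_zeros = num_bits - 1 = 9
binary(596) = 1001010100

Elias gamma(596) = '000000000' + '1001010100' = 0000000001001010100 (19 bits)


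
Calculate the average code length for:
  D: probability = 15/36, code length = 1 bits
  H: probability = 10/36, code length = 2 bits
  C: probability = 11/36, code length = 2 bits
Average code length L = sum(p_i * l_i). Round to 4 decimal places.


Weighted contributions p_i * l_i:
  D: (15/36) * 1 = 15/36
  H: (10/36) * 2 = 20/36
  C: (11/36) * 2 = 22/36
Sum = (15 + 20 + 22)/36 = 57/36

L = 57/36 = 1.5833 bits/symbol


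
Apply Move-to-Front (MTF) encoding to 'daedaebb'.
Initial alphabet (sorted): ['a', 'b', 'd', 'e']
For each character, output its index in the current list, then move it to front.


MTF encoding:
'd': index 2 in ['a', 'b', 'd', 'e'] -> ['d', 'a', 'b', 'e']
'a': index 1 in ['d', 'a', 'b', 'e'] -> ['a', 'd', 'b', 'e']
'e': index 3 in ['a', 'd', 'b', 'e'] -> ['e', 'a', 'd', 'b']
'd': index 2 in ['e', 'a', 'd', 'b'] -> ['d', 'e', 'a', 'b']
'a': index 2 in ['d', 'e', 'a', 'b'] -> ['a', 'd', 'e', 'b']
'e': index 2 in ['a', 'd', 'e', 'b'] -> ['e', 'a', 'd', 'b']
'b': index 3 in ['e', 'a', 'd', 'b'] -> ['b', 'e', 'a', 'd']
'b': index 0 in ['b', 'e', 'a', 'd'] -> ['b', 'e', 'a', 'd']


Output: [2, 1, 3, 2, 2, 2, 3, 0]


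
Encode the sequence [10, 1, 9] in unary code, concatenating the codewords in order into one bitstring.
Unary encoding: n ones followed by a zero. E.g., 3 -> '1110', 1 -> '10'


Encode each number as n ones followed by a terminating 0:
  10 -> 11111111110 (11 bits)
  1 -> 10 (2 bits)
  9 -> 1111111110 (10 bits)
Total length = 11 + 2 + 10 = 23 bits.

Unary([10, 1, 9]) = 11111111110101111111110 (23 bits)


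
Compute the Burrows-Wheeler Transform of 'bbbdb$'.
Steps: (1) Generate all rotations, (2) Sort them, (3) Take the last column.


Rotations (sorted):
  0: $bbbdb -> last char: b
  1: b$bbbd -> last char: d
  2: bbbdb$ -> last char: $
  3: bbdb$b -> last char: b
  4: bdb$bb -> last char: b
  5: db$bbb -> last char: b


BWT = bd$bbb


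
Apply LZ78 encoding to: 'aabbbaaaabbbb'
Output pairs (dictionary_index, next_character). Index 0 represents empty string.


LZ78 encoding steps:
Dictionary: {0: ''}
Step 1: w='' (idx 0), next='a' -> output (0, 'a'), add 'a' as idx 1
Step 2: w='a' (idx 1), next='b' -> output (1, 'b'), add 'ab' as idx 2
Step 3: w='' (idx 0), next='b' -> output (0, 'b'), add 'b' as idx 3
Step 4: w='b' (idx 3), next='a' -> output (3, 'a'), add 'ba' as idx 4
Step 5: w='a' (idx 1), next='a' -> output (1, 'a'), add 'aa' as idx 5
Step 6: w='ab' (idx 2), next='b' -> output (2, 'b'), add 'abb' as idx 6
Step 7: w='b' (idx 3), next='b' -> output (3, 'b'), add 'bb' as idx 7


Encoded: [(0, 'a'), (1, 'b'), (0, 'b'), (3, 'a'), (1, 'a'), (2, 'b'), (3, 'b')]


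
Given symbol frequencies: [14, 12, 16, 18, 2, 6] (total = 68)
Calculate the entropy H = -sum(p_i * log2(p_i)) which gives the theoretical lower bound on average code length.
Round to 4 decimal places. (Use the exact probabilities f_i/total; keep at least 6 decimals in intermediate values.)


Per-symbol terms -p_i * log2(p_i) with p_i = f_i/68:
  p = 14/68 = 0.205882: log2(p) = -2.280108, -p*log2(p) = 0.469434
  p = 12/68 = 0.176471: log2(p) = -2.502500, -p*log2(p) = 0.441618
  p = 16/68 = 0.235294: log2(p) = -2.087463, -p*log2(p) = 0.491168
  p = 18/68 = 0.264706: log2(p) = -1.917538, -p*log2(p) = 0.507584
  p = 2/68 = 0.029412: log2(p) = -5.087463, -p*log2(p) = 0.149631
  p = 6/68 = 0.088235: log2(p) = -3.502500, -p*log2(p) = 0.309044
H = 0.469434 + 0.441618 + 0.491168 + 0.507584 + 0.149631 + 0.309044 = 2.368479

H = 2.3685 bits/symbol


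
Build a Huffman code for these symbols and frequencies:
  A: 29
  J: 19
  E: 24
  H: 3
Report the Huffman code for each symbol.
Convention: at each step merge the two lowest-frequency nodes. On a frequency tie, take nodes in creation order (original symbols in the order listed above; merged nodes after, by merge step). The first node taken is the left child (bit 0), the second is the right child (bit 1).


Huffman tree construction:
Step 1: Merge H(3) + J(19) = 22
Step 2: Merge (H+J)(22) + E(24) = 46
Step 3: Merge A(29) + ((H+J)+E)(46) = 75
Read each symbol's code off the tree from the root (left child = 0, right child = 1).

Codes:
  A: 0 (length 1)
  J: 101 (length 3)
  E: 11 (length 2)
  H: 100 (length 3)
Average code length: 143/75 = 1.9067 bits/symbol


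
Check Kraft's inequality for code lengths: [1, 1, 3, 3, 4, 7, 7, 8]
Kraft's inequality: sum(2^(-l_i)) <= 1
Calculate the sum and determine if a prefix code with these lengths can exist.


Sum = 2^(-1) + 2^(-1) + 2^(-3) + 2^(-3) + 2^(-4) + 2^(-7) + 2^(-7) + 2^(-8)
    = 0.5 + 0.5 + 0.125 + 0.125 + 0.0625 + 0.0078125 + 0.0078125 + 0.00390625
    = 341/256 = 1.33203125
Since 1.33203125 > 1, Kraft's inequality is NOT satisfied.
A prefix code with these lengths CANNOT exist.

Kraft sum = 1.33203125. Not satisfied.


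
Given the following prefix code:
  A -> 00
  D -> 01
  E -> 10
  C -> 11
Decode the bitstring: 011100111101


Decoding step by step:
Bits 01 -> D
Bits 11 -> C
Bits 00 -> A
Bits 11 -> C
Bits 11 -> C
Bits 01 -> D


Decoded message: DCACCD


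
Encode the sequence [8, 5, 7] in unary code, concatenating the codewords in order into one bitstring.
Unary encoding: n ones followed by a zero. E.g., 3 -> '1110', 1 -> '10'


Encode each number as n ones followed by a terminating 0:
  8 -> 111111110 (9 bits)
  5 -> 111110 (6 bits)
  7 -> 11111110 (8 bits)
Total length = 9 + 6 + 8 = 23 bits.

Unary([8, 5, 7]) = 11111111011111011111110 (23 bits)


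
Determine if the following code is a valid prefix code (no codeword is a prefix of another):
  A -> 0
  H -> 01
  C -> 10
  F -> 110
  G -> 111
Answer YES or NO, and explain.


Checking each pair (does one codeword prefix another?):
  A='0' vs H='01': prefix -- VIOLATION

NO -- this is NOT a valid prefix code. A (0) is a prefix of H (01).


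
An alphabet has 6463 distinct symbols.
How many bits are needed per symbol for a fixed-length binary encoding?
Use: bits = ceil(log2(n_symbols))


log2(6463) = 12.658
Bracket: 2^12 = 4096 < 6463 <= 2^13 = 8192
So ceil(log2(6463)) = 13

bits = ceil(log2(6463)) = ceil(12.658) = 13 bits


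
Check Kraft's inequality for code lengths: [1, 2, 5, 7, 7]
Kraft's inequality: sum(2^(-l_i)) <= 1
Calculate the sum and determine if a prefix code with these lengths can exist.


Sum = 2^(-1) + 2^(-2) + 2^(-5) + 2^(-7) + 2^(-7)
    = 0.5 + 0.25 + 0.03125 + 0.0078125 + 0.0078125
    = 102/128 = 0.796875
Since 0.796875 <= 1, Kraft's inequality IS satisfied.
A prefix code with these lengths CAN exist.

Kraft sum = 0.796875. Satisfied.
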